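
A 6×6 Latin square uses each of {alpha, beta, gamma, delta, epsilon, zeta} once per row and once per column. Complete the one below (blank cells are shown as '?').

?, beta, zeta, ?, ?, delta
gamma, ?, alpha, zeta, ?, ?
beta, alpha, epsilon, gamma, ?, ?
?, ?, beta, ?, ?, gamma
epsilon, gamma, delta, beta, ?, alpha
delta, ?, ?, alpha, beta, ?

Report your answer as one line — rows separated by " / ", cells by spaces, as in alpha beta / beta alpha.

At row 1, column 1: row 1 has {beta,delta,zeta}; column 1 has {beta,gamma,delta,epsilon}; that leaves alpha.
At row 1, column 4: row 1 has {alpha,beta,delta,zeta}; column 4 has {alpha,beta,gamma,zeta}; that leaves epsilon.
At row 1, column 5: row 1 has {alpha,beta,delta,epsilon,zeta}; column 5 has {beta}; that leaves gamma.
At row 3, column 6: row 3 has {alpha,beta,gamma,epsilon}; column 6 has {alpha,gamma,delta}; that leaves zeta.
At row 4, column 1: row 4 has {beta,gamma}; column 1 has {alpha,beta,gamma,delta,epsilon}; that leaves zeta.
At row 4, column 4: row 4 has {beta,gamma,zeta}; column 4 has {alpha,beta,gamma,epsilon,zeta}; that leaves delta.
At row 5, column 5: row 5 has {alpha,beta,gamma,delta,epsilon}; column 5 has {beta,gamma}; that leaves zeta.
At row 6, column 3: row 6 has {alpha,beta,delta}; column 3 has {alpha,beta,delta,epsilon,zeta}; that leaves gamma.
At row 6, column 6: row 6 has {alpha,beta,gamma,delta}; column 6 has {alpha,gamma,delta,zeta}; that leaves epsilon.
At row 2, column 6: row 2 has {alpha,gamma,zeta}; column 6 has {alpha,gamma,delta,epsilon,zeta}; that leaves beta.
At row 3, column 5: row 3 has {alpha,beta,gamma,epsilon,zeta}; column 5 has {beta,gamma,zeta}; that leaves delta.
At row 4, column 2: row 4 has {beta,gamma,delta,zeta}; column 2 has {alpha,beta,gamma}; that leaves epsilon.
At row 4, column 5: row 4 has {beta,gamma,delta,epsilon,zeta}; column 5 has {beta,gamma,delta,zeta}; that leaves alpha.
At row 6, column 2: row 6 has {alpha,beta,gamma,delta,epsilon}; column 2 has {alpha,beta,gamma,epsilon}; that leaves zeta.
At row 2, column 2: row 2 has {alpha,beta,gamma,zeta}; column 2 has {alpha,beta,gamma,epsilon,zeta}; that leaves delta.
At row 2, column 5: row 2 has {alpha,beta,gamma,delta,zeta}; column 5 has {alpha,beta,gamma,delta,zeta}; that leaves epsilon.

alpha beta zeta epsilon gamma delta / gamma delta alpha zeta epsilon beta / beta alpha epsilon gamma delta zeta / zeta epsilon beta delta alpha gamma / epsilon gamma delta beta zeta alpha / delta zeta gamma alpha beta epsilon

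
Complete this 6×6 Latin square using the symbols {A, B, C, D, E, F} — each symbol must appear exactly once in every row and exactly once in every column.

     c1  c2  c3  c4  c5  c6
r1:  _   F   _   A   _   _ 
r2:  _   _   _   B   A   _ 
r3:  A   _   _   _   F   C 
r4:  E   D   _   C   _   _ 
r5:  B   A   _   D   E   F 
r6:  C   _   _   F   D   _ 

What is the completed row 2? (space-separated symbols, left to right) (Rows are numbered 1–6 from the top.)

F C E B A D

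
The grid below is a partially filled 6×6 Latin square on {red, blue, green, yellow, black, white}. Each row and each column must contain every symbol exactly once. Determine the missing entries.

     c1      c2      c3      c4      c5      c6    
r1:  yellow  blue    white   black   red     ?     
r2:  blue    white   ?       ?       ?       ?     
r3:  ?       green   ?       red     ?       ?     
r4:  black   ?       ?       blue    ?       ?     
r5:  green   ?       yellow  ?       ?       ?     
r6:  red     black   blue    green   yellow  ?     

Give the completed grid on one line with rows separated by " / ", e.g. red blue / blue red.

yellow blue white black red green / blue white red yellow green black / white green black red blue yellow / black yellow green blue white red / green red yellow white black blue / red black blue green yellow white

At row 1, column 6: row 1 has {red,blue,yellow,black,white}; column 6 is empty so far; that leaves green.
At row 2, column 4: row 2 has {blue,white}; column 4 has {red,blue,green,black}; that leaves yellow.
At row 3, column 1: row 3 has {red,green}; column 1 has {red,blue,green,yellow,black}; that leaves white.
At row 3, column 3: row 3 has {red,green,white}; column 3 has {blue,yellow,white}; that leaves black.
At row 3, column 5: row 3 has {red,green,black,white}; column 5 has {red,yellow}; that leaves blue.
At row 3, column 6: row 3 has {red,blue,green,black,white}; column 6 has {green}; that leaves yellow.
At row 5, column 2: row 5 has {green,yellow}; column 2 has {blue,green,black,white}; that leaves red.
At row 5, column 4: row 5 has {red,green,yellow}; column 4 has {red,blue,green,yellow,black}; that leaves white.
At row 5, column 5: row 5 has {red,green,yellow,white}; column 5 has {red,blue,yellow}; that leaves black.
At row 5, column 6: row 5 has {red,green,yellow,black,white}; column 6 has {green,yellow}; that leaves blue.
At row 6, column 6: row 6 has {red,blue,green,yellow,black}; column 6 has {blue,green,yellow}; that leaves white.
At row 2, column 5: row 2 has {blue,yellow,white}; column 5 has {red,blue,yellow,black}; that leaves green.
At row 4, column 2: row 4 has {blue,black}; column 2 has {red,blue,green,black,white}; that leaves yellow.
At row 4, column 5: row 4 has {blue,yellow,black}; column 5 has {red,blue,green,yellow,black}; that leaves white.
At row 4, column 6: row 4 has {blue,yellow,black,white}; column 6 has {blue,green,yellow,white}; that leaves red.
At row 2, column 3: row 2 has {blue,green,yellow,white}; column 3 has {blue,yellow,black,white}; that leaves red.
At row 2, column 6: row 2 has {red,blue,green,yellow,white}; column 6 has {red,blue,green,yellow,white}; that leaves black.
At row 4, column 3: row 4 has {red,blue,yellow,black,white}; column 3 has {red,blue,yellow,black,white}; that leaves green.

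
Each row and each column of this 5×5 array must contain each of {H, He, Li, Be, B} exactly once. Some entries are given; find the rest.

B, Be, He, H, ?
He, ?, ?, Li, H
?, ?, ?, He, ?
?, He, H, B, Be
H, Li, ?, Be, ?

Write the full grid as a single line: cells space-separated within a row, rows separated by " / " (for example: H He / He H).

B Be He H Li / He B Be Li H / Be H Li He B / Li He H B Be / H Li B Be He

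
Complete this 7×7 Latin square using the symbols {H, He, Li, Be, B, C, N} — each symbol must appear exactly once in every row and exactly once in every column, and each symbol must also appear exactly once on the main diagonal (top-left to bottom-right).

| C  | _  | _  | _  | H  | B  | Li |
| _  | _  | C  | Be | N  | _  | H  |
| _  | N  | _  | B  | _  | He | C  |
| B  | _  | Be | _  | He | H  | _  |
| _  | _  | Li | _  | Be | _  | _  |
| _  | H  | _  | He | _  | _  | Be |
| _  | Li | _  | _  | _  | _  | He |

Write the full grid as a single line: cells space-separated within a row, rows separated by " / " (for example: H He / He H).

(r1,c4): row 1 has {H,Li,B,C}; column 4 has {He,Be,B}, so it must be N.
(r2,c2): row 2 has {H,Be,C,N}; column 2 has {H,Li,N}; the diagonal has {He,Be,C}, so it must be B.
(r2,c6): row 2 has {H,Be,B,C,N}; column 6 has {H,He,B}, so it must be Li.
(r3,c3): row 3 has {He,B,C,N}; column 3 has {Li,Be,C}; the diagonal has {He,Be,B,C}, so it must be H.
(r3,c5): row 3 has {H,He,B,C,N}; column 5 has {H,He,Be,N}, so it must be Li.
(r4,c2): row 4 has {H,He,Be,B}; column 2 has {H,Li,B,N}, so it must be C.
(r4,c4): row 4 has {H,He,Be,B,C}; column 4 has {He,Be,B,N}; the diagonal has {H,He,Be,B,C}, so it must be Li.
(r4,c7): row 4 has {H,He,Li,Be,B,C}; column 7 has {H,He,Li,Be,C}, so it must be N.
(r5,c2): row 5 has {Li,Be}; column 2 has {H,Li,B,C,N}, so it must be He.
(r5,c7): row 5 has {He,Li,Be}; column 7 has {H,He,Li,Be,C,N}, so it must be B.
(r6,c6): row 6 has {H,He,Be}; column 6 has {H,He,Li,B}; the diagonal has {H,He,Li,Be,B,C}, so it must be N.
(r1,c2): row 1 has {H,Li,B,C,N}; column 2 has {H,He,Li,B,C,N}, so it must be Be.
(r1,c3): row 1 has {H,Li,Be,B,C,N}; column 3 has {H,Li,Be,C}, so it must be He.
(r2,c1): row 2 has {H,Li,Be,B,C,N}; column 1 has {B,C}, so it must be He.
(r3,c1): row 3 has {H,He,Li,B,C,N}; column 1 has {He,B,C}, so it must be Be.
(r5,c6): row 5 has {He,Li,Be,B}; column 6 has {H,He,Li,B,N}, so it must be C.
(r6,c1): row 6 has {H,He,Be,N}; column 1 has {He,Be,B,C}, so it must be Li.
(r6,c3): row 6 has {H,He,Li,Be,N}; column 3 has {H,He,Li,Be,C}, so it must be B.
(r6,c5): row 6 has {H,He,Li,Be,B,N}; column 5 has {H,He,Li,Be,N}, so it must be C.
(r7,c3): row 7 has {He,Li}; column 3 has {H,He,Li,Be,B,C}, so it must be N.
(r7,c5): row 7 has {He,Li,N}; column 5 has {H,He,Li,Be,C,N}, so it must be B.
(r7,c6): row 7 has {He,Li,B,N}; column 6 has {H,He,Li,B,C,N}, so it must be Be.
(r5,c4): row 5 has {He,Li,Be,B,C}; column 4 has {He,Li,Be,B,N}, so it must be H.
(r7,c1): row 7 has {He,Li,Be,B,N}; column 1 has {He,Li,Be,B,C}, so it must be H.
(r7,c4): row 7 has {H,He,Li,Be,B,N}; column 4 has {H,He,Li,Be,B,N}, so it must be C.
(r5,c1): row 5 has {H,He,Li,Be,B,C}; column 1 has {H,He,Li,Be,B,C}, so it must be N.

C Be He N H B Li / He B C Be N Li H / Be N H B Li He C / B C Be Li He H N / N He Li H Be C B / Li H B He C N Be / H Li N C B Be He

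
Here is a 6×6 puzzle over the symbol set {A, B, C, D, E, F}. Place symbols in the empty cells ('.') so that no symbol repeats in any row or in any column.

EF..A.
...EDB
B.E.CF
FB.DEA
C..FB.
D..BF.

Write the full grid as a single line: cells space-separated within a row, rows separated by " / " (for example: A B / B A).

E F B C A D / A C F E D B / B D E A C F / F B C D E A / C A D F B E / D E A B F C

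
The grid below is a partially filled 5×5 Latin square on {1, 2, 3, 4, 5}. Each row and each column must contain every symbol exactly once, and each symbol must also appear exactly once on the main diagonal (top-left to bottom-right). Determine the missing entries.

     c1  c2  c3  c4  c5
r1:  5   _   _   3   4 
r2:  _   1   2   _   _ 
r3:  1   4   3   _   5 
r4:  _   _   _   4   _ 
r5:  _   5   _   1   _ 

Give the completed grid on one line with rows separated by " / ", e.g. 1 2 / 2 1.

At row 1, column 2: row 1 has {3,4,5}; column 2 has {1,4,5}; that leaves 2.
At row 1, column 3: row 1 has {2,3,4,5}; column 3 has {2,3}; that leaves 1.
At row 2, column 4: row 2 has {1,2}; column 4 has {1,3,4}; that leaves 5.
At row 2, column 5: row 2 has {1,2,5}; column 5 has {4,5}; that leaves 3.
At row 3, column 4: row 3 has {1,3,4,5}; column 4 has {1,3,4,5}; that leaves 2.
At row 4, column 2: row 4 has {4}; column 2 has {1,2,4,5}; that leaves 3.
At row 4, column 3: row 4 has {3,4}; column 3 has {1,2,3}; that leaves 5.
At row 5, column 3: row 5 has {1,5}; column 3 has {1,2,3,5}; that leaves 4.
At row 5, column 5: row 5 has {1,4,5}; column 5 has {3,4,5}; the diagonal has {1,3,4,5}; that leaves 2.
At row 2, column 1: row 2 has {1,2,3,5}; column 1 has {1,5}; that leaves 4.
At row 4, column 1: row 4 has {3,4,5}; column 1 has {1,4,5}; that leaves 2.
At row 4, column 5: row 4 has {2,3,4,5}; column 5 has {2,3,4,5}; that leaves 1.
At row 5, column 1: row 5 has {1,2,4,5}; column 1 has {1,2,4,5}; that leaves 3.

5 2 1 3 4 / 4 1 2 5 3 / 1 4 3 2 5 / 2 3 5 4 1 / 3 5 4 1 2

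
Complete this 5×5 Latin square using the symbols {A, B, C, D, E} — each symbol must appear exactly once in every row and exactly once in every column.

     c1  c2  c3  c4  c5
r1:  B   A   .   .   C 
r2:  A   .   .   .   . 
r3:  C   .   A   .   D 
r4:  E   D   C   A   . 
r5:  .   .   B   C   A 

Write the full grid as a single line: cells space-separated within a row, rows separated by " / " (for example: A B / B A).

Cell (r4,c5): row 4 has {A,C,D,E}; column 5 has {A,C,D} → B.
Cell (r5,c1): row 5 has {A,B,C}; column 1 has {A,B,C,E} → D.
Cell (r5,c2): row 5 has {A,B,C,D}; column 2 has {A,D} → E.
Cell (r2,c5): row 2 has {A}; column 5 has {A,B,C,D} → E.
Cell (r3,c2): row 3 has {A,C,D}; column 2 has {A,D,E} → B.
Cell (r3,c4): row 3 has {A,B,C,D}; column 4 has {A,C} → E.
Cell (r1,c4): row 1 has {A,B,C}; column 4 has {A,C,E} → D.
Cell (r2,c2): row 2 has {A,E}; column 2 has {A,B,D,E} → C.
Cell (r2,c3): row 2 has {A,C,E}; column 3 has {A,B,C} → D.
Cell (r2,c4): row 2 has {A,C,D,E}; column 4 has {A,C,D,E} → B.
Cell (r1,c3): row 1 has {A,B,C,D}; column 3 has {A,B,C,D} → E.

B A E D C / A C D B E / C B A E D / E D C A B / D E B C A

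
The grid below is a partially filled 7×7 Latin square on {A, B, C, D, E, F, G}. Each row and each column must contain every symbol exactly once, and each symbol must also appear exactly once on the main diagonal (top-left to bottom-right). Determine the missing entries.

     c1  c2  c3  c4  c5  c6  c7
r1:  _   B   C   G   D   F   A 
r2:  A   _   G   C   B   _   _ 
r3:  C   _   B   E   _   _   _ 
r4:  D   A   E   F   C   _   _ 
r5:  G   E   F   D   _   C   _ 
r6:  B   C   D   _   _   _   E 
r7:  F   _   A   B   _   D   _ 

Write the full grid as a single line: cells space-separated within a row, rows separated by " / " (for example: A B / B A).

At row 1, column 1: row 1 has {A,B,C,D,F,G}; column 1 has {A,B,C,D,F,G}; the diagonal has {B,F}; that leaves E.
At row 2, column 2: row 2 has {A,B,C,G}; column 2 has {A,B,C,E}; the diagonal has {B,E,F}; that leaves D.
At row 2, column 6: row 2 has {A,B,C,D,G}; column 6 has {C,D,F}; that leaves E.
At row 2, column 7: row 2 has {A,B,C,D,E,G}; column 7 has {A,E}; that leaves F.
At row 5, column 5: row 5 has {C,D,E,F,G}; column 5 has {B,C,D}; the diagonal has {B,D,E,F}; that leaves A.
At row 5, column 7: row 5 has {A,C,D,E,F,G}; column 7 has {A,E,F}; that leaves B.
At row 6, column 4: row 6 has {B,C,D,E}; column 4 has {B,C,D,E,F,G}; that leaves A.
At row 6, column 6: row 6 has {A,B,C,D,E}; column 6 has {C,D,E,F}; the diagonal has {A,B,D,E,F}; that leaves G.
At row 7, column 2: row 7 has {A,B,D,F}; column 2 has {A,B,C,D,E}; that leaves G.
At row 7, column 5: row 7 has {A,B,D,F,G}; column 5 has {A,B,C,D}; that leaves E.
At row 7, column 7: row 7 has {A,B,D,E,F,G}; column 7 has {A,B,E,F}; the diagonal has {A,B,D,E,F,G}; that leaves C.
At row 3, column 2: row 3 has {B,C,E}; column 2 has {A,B,C,D,E,G}; that leaves F.
At row 3, column 5: row 3 has {B,C,E,F}; column 5 has {A,B,C,D,E}; that leaves G.
At row 3, column 6: row 3 has {B,C,E,F,G}; column 6 has {C,D,E,F,G}; that leaves A.
At row 3, column 7: row 3 has {A,B,C,E,F,G}; column 7 has {A,B,C,E,F}; that leaves D.
At row 4, column 6: row 4 has {A,C,D,E,F}; column 6 has {A,C,D,E,F,G}; that leaves B.
At row 4, column 7: row 4 has {A,B,C,D,E,F}; column 7 has {A,B,C,D,E,F}; that leaves G.
At row 6, column 5: row 6 has {A,B,C,D,E,G}; column 5 has {A,B,C,D,E,G}; that leaves F.

E B C G D F A / A D G C B E F / C F B E G A D / D A E F C B G / G E F D A C B / B C D A F G E / F G A B E D C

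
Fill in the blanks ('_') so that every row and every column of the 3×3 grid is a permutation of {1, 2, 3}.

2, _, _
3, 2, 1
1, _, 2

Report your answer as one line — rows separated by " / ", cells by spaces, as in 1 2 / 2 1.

2 1 3 / 3 2 1 / 1 3 2

At row 1, column 3: row 1 has {2}; column 3 has {1,2}; that leaves 3.
At row 3, column 2: row 3 has {1,2}; column 2 has {2}; that leaves 3.
At row 1, column 2: row 1 has {2,3}; column 2 has {2,3}; that leaves 1.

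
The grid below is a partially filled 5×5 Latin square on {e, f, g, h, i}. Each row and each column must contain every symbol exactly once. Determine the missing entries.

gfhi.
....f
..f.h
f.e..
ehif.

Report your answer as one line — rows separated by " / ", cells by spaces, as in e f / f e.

g f h i e / h i g e f / i e f g h / f g e h i / e h i f g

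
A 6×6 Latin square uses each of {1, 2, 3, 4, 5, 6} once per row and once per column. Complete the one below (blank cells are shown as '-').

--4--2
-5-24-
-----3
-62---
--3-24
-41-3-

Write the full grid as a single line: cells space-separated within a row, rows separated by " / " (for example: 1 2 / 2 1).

(r2,c3) = 6
(r2,c6) = 1
(r3,c3) = 5
(r4,c6) = 5
(r5,c2) = 1
(r6,c6) = 6
(r1,c2) = 3
(r2,c1) = 3
(r3,c2) = 2
(r4,c5) = 1
(r6,c4) = 5
(r3,c5) = 6
(r4,c1) = 4
(r4,c4) = 3
(r5,c4) = 6
(r6,c1) = 2
(r1,c4) = 1
(r1,c5) = 5
(r3,c1) = 1
(r3,c4) = 4
(r5,c1) = 5
(r1,c1) = 6

6 3 4 1 5 2 / 3 5 6 2 4 1 / 1 2 5 4 6 3 / 4 6 2 3 1 5 / 5 1 3 6 2 4 / 2 4 1 5 3 6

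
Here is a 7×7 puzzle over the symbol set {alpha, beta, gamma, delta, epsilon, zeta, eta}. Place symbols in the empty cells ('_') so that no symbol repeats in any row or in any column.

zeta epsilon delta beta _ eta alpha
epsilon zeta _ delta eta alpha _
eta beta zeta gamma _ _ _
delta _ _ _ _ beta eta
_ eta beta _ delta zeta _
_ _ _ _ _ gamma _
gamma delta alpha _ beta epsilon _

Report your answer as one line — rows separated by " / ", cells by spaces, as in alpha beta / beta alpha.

zeta epsilon delta beta gamma eta alpha / epsilon zeta gamma delta eta alpha beta / eta beta zeta gamma alpha delta epsilon / delta gamma epsilon alpha zeta beta eta / alpha eta beta epsilon delta zeta gamma / beta alpha eta zeta epsilon gamma delta / gamma delta alpha eta beta epsilon zeta

At row 1, column 5: row 1 has {alpha,beta,delta,epsilon,zeta,eta}; column 5 has {beta,delta,eta}; that leaves gamma.
At row 2, column 3: row 2 has {alpha,delta,epsilon,zeta,eta}; column 3 has {alpha,beta,delta,zeta}; that leaves gamma.
At row 2, column 7: row 2 has {alpha,gamma,delta,epsilon,zeta,eta}; column 7 has {alpha,eta}; that leaves beta.
At row 3, column 6: row 3 has {beta,gamma,zeta,eta}; column 6 has {alpha,beta,gamma,epsilon,zeta,eta}; that leaves delta.
At row 3, column 7: row 3 has {beta,gamma,delta,zeta,eta}; column 7 has {alpha,beta,eta}; that leaves epsilon.
At row 4, column 3: row 4 has {beta,delta,eta}; column 3 has {alpha,beta,gamma,delta,zeta}; that leaves epsilon.
At row 5, column 1: row 5 has {beta,delta,zeta,eta}; column 1 has {gamma,delta,epsilon,zeta,eta}; that leaves alpha.
At row 5, column 4: row 5 has {alpha,beta,delta,zeta,eta}; column 4 has {beta,gamma,delta}; that leaves epsilon.
At row 5, column 7: row 5 has {alpha,beta,delta,epsilon,zeta,eta}; column 7 has {alpha,beta,epsilon,eta}; that leaves gamma.
At row 6, column 1: row 6 has {gamma}; column 1 has {alpha,gamma,delta,epsilon,zeta,eta}; that leaves beta.
At row 6, column 2: row 6 has {beta,gamma}; column 2 has {beta,delta,epsilon,zeta,eta}; that leaves alpha.
At row 6, column 3: row 6 has {alpha,beta,gamma}; column 3 has {alpha,beta,gamma,delta,epsilon,zeta}; that leaves eta.
At row 6, column 4: row 6 has {alpha,beta,gamma,eta}; column 4 has {beta,gamma,delta,epsilon}; that leaves zeta.
At row 6, column 5: row 6 has {alpha,beta,gamma,zeta,eta}; column 5 has {beta,gamma,delta,eta}; that leaves epsilon.
At row 6, column 7: row 6 has {alpha,beta,gamma,epsilon,zeta,eta}; column 7 has {alpha,beta,gamma,epsilon,eta}; that leaves delta.
At row 7, column 4: row 7 has {alpha,beta,gamma,delta,epsilon}; column 4 has {beta,gamma,delta,epsilon,zeta}; that leaves eta.
At row 7, column 7: row 7 has {alpha,beta,gamma,delta,epsilon,eta}; column 7 has {alpha,beta,gamma,delta,epsilon,eta}; that leaves zeta.
At row 3, column 5: row 3 has {beta,gamma,delta,epsilon,zeta,eta}; column 5 has {beta,gamma,delta,epsilon,eta}; that leaves alpha.
At row 4, column 2: row 4 has {beta,delta,epsilon,eta}; column 2 has {alpha,beta,delta,epsilon,zeta,eta}; that leaves gamma.
At row 4, column 4: row 4 has {beta,gamma,delta,epsilon,eta}; column 4 has {beta,gamma,delta,epsilon,zeta,eta}; that leaves alpha.
At row 4, column 5: row 4 has {alpha,beta,gamma,delta,epsilon,eta}; column 5 has {alpha,beta,gamma,delta,epsilon,eta}; that leaves zeta.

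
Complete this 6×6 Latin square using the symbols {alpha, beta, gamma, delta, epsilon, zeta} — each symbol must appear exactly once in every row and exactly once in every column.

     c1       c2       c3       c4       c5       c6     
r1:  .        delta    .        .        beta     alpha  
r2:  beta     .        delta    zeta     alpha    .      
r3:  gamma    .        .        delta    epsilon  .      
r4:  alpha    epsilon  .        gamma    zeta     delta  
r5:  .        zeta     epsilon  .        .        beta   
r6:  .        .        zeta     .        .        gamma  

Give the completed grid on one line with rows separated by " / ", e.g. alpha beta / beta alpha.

zeta delta gamma epsilon beta alpha / beta gamma delta zeta alpha epsilon / gamma beta alpha delta epsilon zeta / alpha epsilon beta gamma zeta delta / delta zeta epsilon alpha gamma beta / epsilon alpha zeta beta delta gamma

(r1,c3): row 1 has {alpha,beta,delta}; column 3 has {delta,epsilon,zeta}, so it must be gamma.
(r1,c4): row 1 has {alpha,beta,gamma,delta}; column 4 has {gamma,delta,zeta}, so it must be epsilon.
(r2,c2): row 2 has {alpha,beta,delta,zeta}; column 2 has {delta,epsilon,zeta}, so it must be gamma.
(r2,c6): row 2 has {alpha,beta,gamma,delta,zeta}; column 6 has {alpha,beta,gamma,delta}, so it must be epsilon.
(r3,c6): row 3 has {gamma,delta,epsilon}; column 6 has {alpha,beta,gamma,delta,epsilon}, so it must be zeta.
(r4,c3): row 4 has {alpha,gamma,delta,epsilon,zeta}; column 3 has {gamma,delta,epsilon,zeta}, so it must be beta.
(r5,c1): row 5 has {beta,epsilon,zeta}; column 1 has {alpha,beta,gamma}, so it must be delta.
(r5,c4): row 5 has {beta,delta,epsilon,zeta}; column 4 has {gamma,delta,epsilon,zeta}, so it must be alpha.
(r5,c5): row 5 has {alpha,beta,delta,epsilon,zeta}; column 5 has {alpha,beta,epsilon,zeta}, so it must be gamma.
(r6,c1): row 6 has {gamma,zeta}; column 1 has {alpha,beta,gamma,delta}, so it must be epsilon.
(r6,c4): row 6 has {gamma,epsilon,zeta}; column 4 has {alpha,gamma,delta,epsilon,zeta}, so it must be beta.
(r6,c5): row 6 has {beta,gamma,epsilon,zeta}; column 5 has {alpha,beta,gamma,epsilon,zeta}, so it must be delta.
(r1,c1): row 1 has {alpha,beta,gamma,delta,epsilon}; column 1 has {alpha,beta,gamma,delta,epsilon}, so it must be zeta.
(r3,c3): row 3 has {gamma,delta,epsilon,zeta}; column 3 has {beta,gamma,delta,epsilon,zeta}, so it must be alpha.
(r6,c2): row 6 has {beta,gamma,delta,epsilon,zeta}; column 2 has {gamma,delta,epsilon,zeta}, so it must be alpha.
(r3,c2): row 3 has {alpha,gamma,delta,epsilon,zeta}; column 2 has {alpha,gamma,delta,epsilon,zeta}, so it must be beta.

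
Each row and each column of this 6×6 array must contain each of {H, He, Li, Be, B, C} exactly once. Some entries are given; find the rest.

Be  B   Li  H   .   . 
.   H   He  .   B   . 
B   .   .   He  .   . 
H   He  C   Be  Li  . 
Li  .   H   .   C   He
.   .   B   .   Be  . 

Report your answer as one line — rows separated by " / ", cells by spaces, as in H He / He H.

Be B Li H He C / C H He Li B Be / B C Be He H Li / H He C Be Li B / Li Be H B C He / He Li B C Be H

(r1,c5) = He
(r1,c6) = C
(r2,c1) = C
(r2,c4) = Li
(r2,c6) = Be
(r3,c3) = Be
(r3,c5) = H
(r3,c6) = Li
(r4,c6) = B
(r5,c2) = Be
(r5,c4) = B
(r6,c1) = He
(r6,c4) = C
(r6,c6) = H
(r3,c2) = C
(r6,c2) = Li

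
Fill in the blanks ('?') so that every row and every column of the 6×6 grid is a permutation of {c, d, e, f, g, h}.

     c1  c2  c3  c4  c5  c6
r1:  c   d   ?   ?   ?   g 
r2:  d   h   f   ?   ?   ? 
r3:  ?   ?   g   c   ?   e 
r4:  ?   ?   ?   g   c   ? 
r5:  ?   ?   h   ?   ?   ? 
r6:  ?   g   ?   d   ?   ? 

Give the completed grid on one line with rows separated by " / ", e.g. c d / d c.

c d e h f g / d h f e g c / h f g c d e / f e d g c h / g c h f e d / e g c d h f

(r1,c3) = e
(r2,c4) = e
(r2,c5) = g
(r2,c6) = c
(r3,c2) = f
(r4,c2) = e
(r4,c3) = d
(r5,c2) = c
(r5,c4) = f
(r5,c6) = d
(r6,c3) = c
(r1,c4) = h
(r1,c5) = f
(r3,c1) = h
(r3,c5) = d
(r4,c1) = f
(r4,c6) = h
(r5,c5) = e
(r6,c1) = e
(r6,c5) = h
(r6,c6) = f
(r5,c1) = g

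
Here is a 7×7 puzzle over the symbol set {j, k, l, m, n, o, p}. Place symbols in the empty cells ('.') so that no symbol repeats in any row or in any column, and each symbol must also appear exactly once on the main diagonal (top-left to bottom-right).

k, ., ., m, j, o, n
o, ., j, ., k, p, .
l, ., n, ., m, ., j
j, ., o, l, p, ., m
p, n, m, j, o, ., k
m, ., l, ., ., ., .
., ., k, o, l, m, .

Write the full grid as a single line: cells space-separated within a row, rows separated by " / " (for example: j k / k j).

(r1,c3) = p
(r2,c2) = m
(r2,c4) = n
(r2,c7) = l
(r3,c6) = k
(r4,c2) = k
(r4,c6) = n
(r5,c6) = l
(r6,c5) = n
(r6,c6) = j
(r7,c1) = n
(r7,c7) = p
(r1,c2) = l
(r3,c4) = p
(r6,c4) = k
(r6,c7) = o
(r7,c2) = j
(r3,c2) = o
(r6,c2) = p

k l p m j o n / o m j n k p l / l o n p m k j / j k o l p n m / p n m j o l k / m p l k n j o / n j k o l m p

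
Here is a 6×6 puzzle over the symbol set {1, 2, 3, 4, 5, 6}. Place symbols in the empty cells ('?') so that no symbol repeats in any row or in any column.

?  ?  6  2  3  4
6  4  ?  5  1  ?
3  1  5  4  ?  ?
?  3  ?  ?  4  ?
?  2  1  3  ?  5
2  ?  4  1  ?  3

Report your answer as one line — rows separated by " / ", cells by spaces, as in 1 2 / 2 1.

At row 1, column 2: row 1 has {2,3,4,6}; column 2 has {1,2,3,4}; that leaves 5.
At row 2, column 6: row 2 has {1,4,5,6}; column 6 has {3,4,5}; that leaves 2.
At row 3, column 6: row 3 has {1,3,4,5}; column 6 has {2,3,4,5}; that leaves 6.
At row 4, column 3: row 4 has {3,4}; column 3 has {1,4,5,6}; that leaves 2.
At row 4, column 4: row 4 has {2,3,4}; column 4 has {1,2,3,4,5}; that leaves 6.
At row 4, column 6: row 4 has {2,3,4,6}; column 6 has {2,3,4,5,6}; that leaves 1.
At row 5, column 1: row 5 has {1,2,3,5}; column 1 has {2,3,6}; that leaves 4.
At row 5, column 5: row 5 has {1,2,3,4,5}; column 5 has {1,3,4}; that leaves 6.
At row 6, column 2: row 6 has {1,2,3,4}; column 2 has {1,2,3,4,5}; that leaves 6.
At row 6, column 5: row 6 has {1,2,3,4,6}; column 5 has {1,3,4,6}; that leaves 5.
At row 1, column 1: row 1 has {2,3,4,5,6}; column 1 has {2,3,4,6}; that leaves 1.
At row 2, column 3: row 2 has {1,2,4,5,6}; column 3 has {1,2,4,5,6}; that leaves 3.
At row 3, column 5: row 3 has {1,3,4,5,6}; column 5 has {1,3,4,5,6}; that leaves 2.
At row 4, column 1: row 4 has {1,2,3,4,6}; column 1 has {1,2,3,4,6}; that leaves 5.

1 5 6 2 3 4 / 6 4 3 5 1 2 / 3 1 5 4 2 6 / 5 3 2 6 4 1 / 4 2 1 3 6 5 / 2 6 4 1 5 3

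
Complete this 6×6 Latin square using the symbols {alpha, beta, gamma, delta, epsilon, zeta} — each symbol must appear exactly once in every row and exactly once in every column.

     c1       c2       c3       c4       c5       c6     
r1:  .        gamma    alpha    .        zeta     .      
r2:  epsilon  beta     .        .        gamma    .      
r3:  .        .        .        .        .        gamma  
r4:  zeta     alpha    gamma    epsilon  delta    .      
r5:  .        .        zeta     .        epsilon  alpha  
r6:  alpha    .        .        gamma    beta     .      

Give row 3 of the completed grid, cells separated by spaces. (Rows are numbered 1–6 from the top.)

(r2,c3) = delta
(r2,c6) = zeta
(r3,c5) = alpha
(r4,c6) = beta
(r5,c2) = delta
(r5,c4) = beta
(r6,c3) = epsilon
(r6,c6) = delta
(r1,c4) = delta
(r1,c6) = epsilon
(r2,c4) = alpha
(r3,c3) = beta
(r3,c4) = zeta
(r5,c1) = gamma
(r6,c2) = zeta
(r1,c1) = beta
(r3,c1) = delta
(r3,c2) = epsilon

delta epsilon beta zeta alpha gamma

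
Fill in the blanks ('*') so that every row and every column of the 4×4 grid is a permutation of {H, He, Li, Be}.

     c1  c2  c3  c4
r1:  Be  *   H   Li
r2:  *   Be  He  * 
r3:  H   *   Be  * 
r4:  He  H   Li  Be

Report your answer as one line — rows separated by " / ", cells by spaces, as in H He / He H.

Be He H Li / Li Be He H / H Li Be He / He H Li Be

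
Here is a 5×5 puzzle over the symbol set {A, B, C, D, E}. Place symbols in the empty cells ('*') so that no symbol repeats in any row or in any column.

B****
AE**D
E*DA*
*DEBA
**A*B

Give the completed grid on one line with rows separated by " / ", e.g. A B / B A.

Cell (r1,c3): row 1 has {B}; column 3 has {A,D,E} → C.
Cell (r1,c5): row 1 has {B,C}; column 5 has {A,B,D} → E.
Cell (r2,c3): row 2 has {A,D,E}; column 3 has {A,C,D,E} → B.
Cell (r2,c4): row 2 has {A,B,D,E}; column 4 has {A,B} → C.
Cell (r3,c5): row 3 has {A,D,E}; column 5 has {A,B,D,E} → C.
Cell (r4,c1): row 4 has {A,B,D,E}; column 1 has {A,B,E} → C.
Cell (r5,c1): row 5 has {A,B}; column 1 has {A,B,C,E} → D.
Cell (r5,c2): row 5 has {A,B,D}; column 2 has {D,E} → C.
Cell (r5,c4): row 5 has {A,B,C,D}; column 4 has {A,B,C} → E.
Cell (r1,c2): row 1 has {B,C,E}; column 2 has {C,D,E} → A.
Cell (r1,c4): row 1 has {A,B,C,E}; column 4 has {A,B,C,E} → D.
Cell (r3,c2): row 3 has {A,C,D,E}; column 2 has {A,C,D,E} → B.

B A C D E / A E B C D / E B D A C / C D E B A / D C A E B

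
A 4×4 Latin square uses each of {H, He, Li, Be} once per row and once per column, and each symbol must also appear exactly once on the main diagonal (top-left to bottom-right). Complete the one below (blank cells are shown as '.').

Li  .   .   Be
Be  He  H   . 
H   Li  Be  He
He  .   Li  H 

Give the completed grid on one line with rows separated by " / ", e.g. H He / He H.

row 1 has {Li,Be}; column 2 has {He,Li} — only H is left for (r1,c2).
row 1 has {H,Li,Be}; column 3 has {H,Li,Be} — only He is left for (r1,c3).
row 2 has {H,He,Be}; column 4 has {H,He,Be} — only Li is left for (r2,c4).
row 4 has {H,He,Li}; column 2 has {H,He,Li} — only Be is left for (r4,c2).

Li H He Be / Be He H Li / H Li Be He / He Be Li H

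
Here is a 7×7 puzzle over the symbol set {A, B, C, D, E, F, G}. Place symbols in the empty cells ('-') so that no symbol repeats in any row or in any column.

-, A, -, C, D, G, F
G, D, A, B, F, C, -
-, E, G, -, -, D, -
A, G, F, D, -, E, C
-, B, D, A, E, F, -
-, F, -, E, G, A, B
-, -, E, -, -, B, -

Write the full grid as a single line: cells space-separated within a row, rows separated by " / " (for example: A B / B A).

E A B C D G F / G D A B F C E / B E G F C D A / A G F D B E C / C B D A E F G / D F C E G A B / F C E G A B D

row 1 has {A,C,D,F,G}; column 3 has {A,D,E,F,G} — only B is left for (r1,c3).
row 2 has {A,B,C,D,F,G}; column 7 has {B,C,F} — only E is left for (r2,c7).
row 3 has {D,E,G}; column 4 has {A,B,C,D,E} — only F is left for (r3,c4).
row 3 has {D,E,F,G}; column 7 has {B,C,E,F} — only A is left for (r3,c7).
row 4 has {A,C,D,E,F,G}; column 5 has {D,E,F,G} — only B is left for (r4,c5).
row 5 has {A,B,D,E,F}; column 1 has {A,G} — only C is left for (r5,c1).
row 5 has {A,B,C,D,E,F}; column 7 has {A,B,C,E,F} — only G is left for (r5,c7).
row 6 has {A,B,E,F,G}; column 1 has {A,C,G} — only D is left for (r6,c1).
row 6 has {A,B,D,E,F,G}; column 3 has {A,B,D,E,F,G} — only C is left for (r6,c3).
row 7 has {B,E}; column 1 has {A,C,D,G} — only F is left for (r7,c1).
row 7 has {B,E,F}; column 2 has {A,B,D,E,F,G} — only C is left for (r7,c2).
row 7 has {B,C,E,F}; column 4 has {A,B,C,D,E,F} — only G is left for (r7,c4).
row 7 has {B,C,E,F,G}; column 5 has {B,D,E,F,G} — only A is left for (r7,c5).
row 7 has {A,B,C,E,F,G}; column 7 has {A,B,C,E,F,G} — only D is left for (r7,c7).
row 1 has {A,B,C,D,F,G}; column 1 has {A,C,D,F,G} — only E is left for (r1,c1).
row 3 has {A,D,E,F,G}; column 1 has {A,C,D,E,F,G} — only B is left for (r3,c1).
row 3 has {A,B,D,E,F,G}; column 5 has {A,B,D,E,F,G} — only C is left for (r3,c5).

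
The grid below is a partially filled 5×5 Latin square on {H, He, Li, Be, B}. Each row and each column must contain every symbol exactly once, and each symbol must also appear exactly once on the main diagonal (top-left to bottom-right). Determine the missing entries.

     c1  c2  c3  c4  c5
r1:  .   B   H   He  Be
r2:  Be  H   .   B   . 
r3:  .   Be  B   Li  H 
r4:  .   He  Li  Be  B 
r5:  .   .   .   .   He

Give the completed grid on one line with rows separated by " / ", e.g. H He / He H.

Li B H He Be / Be H He B Li / He Be B Li H / H He Li Be B / B Li Be H He

Cell (r1,c1): row 1 has {H,He,Be,B}; column 1 has {Be}; the diagonal has {H,He,Be,B} → Li.
Cell (r2,c3): row 2 has {H,Be,B}; column 3 has {H,Li,B} → He.
Cell (r2,c5): row 2 has {H,He,Be,B}; column 5 has {H,He,Be,B} → Li.
Cell (r3,c1): row 3 has {H,Li,Be,B}; column 1 has {Li,Be} → He.
Cell (r4,c1): row 4 has {He,Li,Be,B}; column 1 has {He,Li,Be} → H.
Cell (r5,c1): row 5 has {He}; column 1 has {H,He,Li,Be} → B.
Cell (r5,c2): row 5 has {He,B}; column 2 has {H,He,Be,B} → Li.
Cell (r5,c3): row 5 has {He,Li,B}; column 3 has {H,He,Li,B} → Be.
Cell (r5,c4): row 5 has {He,Li,Be,B}; column 4 has {He,Li,Be,B} → H.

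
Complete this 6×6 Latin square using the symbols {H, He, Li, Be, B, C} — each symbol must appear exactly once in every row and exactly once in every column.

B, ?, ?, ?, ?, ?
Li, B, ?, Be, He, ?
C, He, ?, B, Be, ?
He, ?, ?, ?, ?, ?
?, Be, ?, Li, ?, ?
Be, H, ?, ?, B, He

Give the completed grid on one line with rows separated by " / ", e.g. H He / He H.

B Li Be He H C / Li B C Be He H / C He H B Be Li / He C B H Li Be / H Be He Li C B / Be H Li C B He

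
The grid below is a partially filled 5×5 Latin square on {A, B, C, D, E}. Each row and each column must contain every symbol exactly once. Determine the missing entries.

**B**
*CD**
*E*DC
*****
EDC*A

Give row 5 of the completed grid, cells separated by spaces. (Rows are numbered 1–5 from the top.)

E D C B A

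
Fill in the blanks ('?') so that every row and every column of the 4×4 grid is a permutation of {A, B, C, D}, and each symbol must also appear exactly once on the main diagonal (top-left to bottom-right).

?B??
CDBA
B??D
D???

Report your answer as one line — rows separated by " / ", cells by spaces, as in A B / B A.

(r1,c1) = A
(r1,c4) = C
(r3,c3) = C
(r4,c3) = A
(r4,c4) = B
(r1,c3) = D
(r3,c2) = A
(r4,c2) = C

A B D C / C D B A / B A C D / D C A B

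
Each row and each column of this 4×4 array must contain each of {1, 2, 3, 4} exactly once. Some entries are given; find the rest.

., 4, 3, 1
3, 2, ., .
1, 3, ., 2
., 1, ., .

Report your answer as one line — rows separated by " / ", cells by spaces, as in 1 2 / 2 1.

(r1,c1) = 2
(r2,c4) = 4
(r3,c3) = 4
(r4,c1) = 4
(r4,c3) = 2
(r4,c4) = 3
(r2,c3) = 1

2 4 3 1 / 3 2 1 4 / 1 3 4 2 / 4 1 2 3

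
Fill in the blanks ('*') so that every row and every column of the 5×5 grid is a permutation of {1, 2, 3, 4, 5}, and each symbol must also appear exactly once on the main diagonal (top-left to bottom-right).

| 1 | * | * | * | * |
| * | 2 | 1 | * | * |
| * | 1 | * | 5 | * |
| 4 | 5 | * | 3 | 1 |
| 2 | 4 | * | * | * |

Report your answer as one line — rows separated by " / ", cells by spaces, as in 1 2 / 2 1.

1 3 5 2 4 / 5 2 1 4 3 / 3 1 4 5 2 / 4 5 2 3 1 / 2 4 3 1 5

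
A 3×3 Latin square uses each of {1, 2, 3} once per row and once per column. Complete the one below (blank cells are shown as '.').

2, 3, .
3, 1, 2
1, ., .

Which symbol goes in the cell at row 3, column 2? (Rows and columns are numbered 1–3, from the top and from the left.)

(r1,c3) = 1
(r3,c2) = 2

2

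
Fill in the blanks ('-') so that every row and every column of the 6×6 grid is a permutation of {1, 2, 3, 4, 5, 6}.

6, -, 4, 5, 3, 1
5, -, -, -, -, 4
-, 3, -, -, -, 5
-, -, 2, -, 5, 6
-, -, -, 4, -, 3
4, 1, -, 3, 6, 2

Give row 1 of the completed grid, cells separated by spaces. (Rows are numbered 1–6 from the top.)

(r1,c2) = 2

6 2 4 5 3 1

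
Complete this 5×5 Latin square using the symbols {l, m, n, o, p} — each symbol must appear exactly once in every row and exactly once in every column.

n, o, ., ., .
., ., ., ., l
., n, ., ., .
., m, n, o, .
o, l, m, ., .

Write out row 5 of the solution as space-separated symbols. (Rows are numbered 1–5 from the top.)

o l m p n

(r2,c2): row 2 has {l}; column 2 has {l,m,n,o}, so it must be p.
(r2,c3): row 2 has {l,p}; column 3 has {m,n}, so it must be o.
(r4,c5): row 4 has {m,n,o}; column 5 has {l}, so it must be p.
(r5,c5): row 5 has {l,m,o}; column 5 has {l,p}, so it must be n.
(r1,c5): row 1 has {n,o}; column 5 has {l,n,p}, so it must be m.
(r2,c1): row 2 has {l,o,p}; column 1 has {n,o}, so it must be m.
(r2,c4): row 2 has {l,m,o,p}; column 4 has {o}, so it must be n.
(r3,c5): row 3 has {n}; column 5 has {l,m,n,p}, so it must be o.
(r4,c1): row 4 has {m,n,o,p}; column 1 has {m,n,o}, so it must be l.
(r5,c4): row 5 has {l,m,n,o}; column 4 has {n,o}, so it must be p.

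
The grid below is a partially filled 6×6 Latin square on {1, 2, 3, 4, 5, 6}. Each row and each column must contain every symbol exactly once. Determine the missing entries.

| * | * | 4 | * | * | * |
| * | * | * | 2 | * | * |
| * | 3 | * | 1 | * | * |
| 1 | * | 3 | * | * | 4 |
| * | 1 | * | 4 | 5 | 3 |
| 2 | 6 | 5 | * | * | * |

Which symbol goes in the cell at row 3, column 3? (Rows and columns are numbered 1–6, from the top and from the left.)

(r5,c1): row 5 has {1,3,4,5}; column 1 has {1,2}, so it must be 6.
(r5,c3): row 5 has {1,3,4,5,6}; column 3 has {3,4,5}, so it must be 2.
(r6,c4): row 6 has {2,5,6}; column 4 has {1,2,4}, so it must be 3.
(r6,c6): row 6 has {2,3,5,6}; column 6 has {3,4}, so it must be 1.
(r3,c3): row 3 has {1,3}; column 3 has {2,3,4,5}, so it must be 6.

6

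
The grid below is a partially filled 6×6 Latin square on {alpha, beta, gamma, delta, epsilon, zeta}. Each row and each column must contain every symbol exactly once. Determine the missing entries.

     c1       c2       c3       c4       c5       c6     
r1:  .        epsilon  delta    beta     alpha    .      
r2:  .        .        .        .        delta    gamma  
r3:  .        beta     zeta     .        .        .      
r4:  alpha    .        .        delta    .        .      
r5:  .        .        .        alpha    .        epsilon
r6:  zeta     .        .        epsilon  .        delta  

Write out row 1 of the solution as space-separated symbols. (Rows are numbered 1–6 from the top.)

gamma epsilon delta beta alpha zeta

Cell (r1,c1): row 1 has {alpha,beta,delta,epsilon}; column 1 has {alpha,zeta} → gamma.
Cell (r1,c6): row 1 has {alpha,beta,gamma,delta,epsilon}; column 6 has {gamma,delta,epsilon} → zeta.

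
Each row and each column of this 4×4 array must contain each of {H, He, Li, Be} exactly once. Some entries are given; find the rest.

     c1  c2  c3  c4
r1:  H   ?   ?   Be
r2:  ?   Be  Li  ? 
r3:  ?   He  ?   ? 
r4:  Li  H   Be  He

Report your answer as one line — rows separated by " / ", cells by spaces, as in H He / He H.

H Li He Be / He Be Li H / Be He H Li / Li H Be He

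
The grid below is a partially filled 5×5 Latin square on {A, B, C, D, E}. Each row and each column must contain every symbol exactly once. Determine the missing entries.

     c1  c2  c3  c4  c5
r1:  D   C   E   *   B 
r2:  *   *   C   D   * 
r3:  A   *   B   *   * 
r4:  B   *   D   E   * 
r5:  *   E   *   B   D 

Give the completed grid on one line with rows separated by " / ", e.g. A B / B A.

D C E A B / E B C D A / A D B C E / B A D E C / C E A B D

(r1,c4): row 1 has {B,C,D,E}; column 4 has {B,D,E}, so it must be A.
(r2,c1): row 2 has {C,D}; column 1 has {A,B,D}, so it must be E.
(r2,c5): row 2 has {C,D,E}; column 5 has {B,D}, so it must be A.
(r3,c2): row 3 has {A,B}; column 2 has {C,E}, so it must be D.
(r3,c4): row 3 has {A,B,D}; column 4 has {A,B,D,E}, so it must be C.
(r3,c5): row 3 has {A,B,C,D}; column 5 has {A,B,D}, so it must be E.
(r4,c2): row 4 has {B,D,E}; column 2 has {C,D,E}, so it must be A.
(r4,c5): row 4 has {A,B,D,E}; column 5 has {A,B,D,E}, so it must be C.
(r5,c1): row 5 has {B,D,E}; column 1 has {A,B,D,E}, so it must be C.
(r5,c3): row 5 has {B,C,D,E}; column 3 has {B,C,D,E}, so it must be A.
(r2,c2): row 2 has {A,C,D,E}; column 2 has {A,C,D,E}, so it must be B.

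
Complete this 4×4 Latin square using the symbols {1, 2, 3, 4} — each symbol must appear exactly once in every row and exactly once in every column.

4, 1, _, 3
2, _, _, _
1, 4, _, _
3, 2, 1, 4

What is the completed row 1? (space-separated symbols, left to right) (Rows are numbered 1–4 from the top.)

4 1 2 3

row 1 has {1,3,4}; column 3 has {1} — only 2 is left for (r1,c3).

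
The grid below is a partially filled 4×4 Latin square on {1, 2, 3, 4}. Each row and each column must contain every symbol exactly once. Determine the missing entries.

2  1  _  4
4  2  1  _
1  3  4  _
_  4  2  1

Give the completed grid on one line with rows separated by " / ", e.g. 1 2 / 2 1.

Cell (r1,c3): row 1 has {1,2,4}; column 3 has {1,2,4} → 3.
Cell (r2,c4): row 2 has {1,2,4}; column 4 has {1,4} → 3.
Cell (r3,c4): row 3 has {1,3,4}; column 4 has {1,3,4} → 2.
Cell (r4,c1): row 4 has {1,2,4}; column 1 has {1,2,4} → 3.

2 1 3 4 / 4 2 1 3 / 1 3 4 2 / 3 4 2 1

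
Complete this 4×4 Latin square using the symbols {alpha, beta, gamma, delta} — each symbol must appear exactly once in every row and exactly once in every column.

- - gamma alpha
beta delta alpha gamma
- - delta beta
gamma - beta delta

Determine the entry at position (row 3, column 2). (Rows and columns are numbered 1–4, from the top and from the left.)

(r1,c1) = delta
(r1,c2) = beta
(r3,c1) = alpha
(r3,c2) = gamma

gamma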